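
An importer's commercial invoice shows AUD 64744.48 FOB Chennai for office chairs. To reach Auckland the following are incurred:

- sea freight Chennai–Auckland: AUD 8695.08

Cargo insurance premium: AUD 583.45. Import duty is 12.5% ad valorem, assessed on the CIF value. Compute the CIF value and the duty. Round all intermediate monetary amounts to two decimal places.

CIF = FOB price + freight + insurance
CIF = 64744.48 + 8695.08 + 583.45 = 74023.01
Import duty = 74023.01 × 12.5% = 9252.88

CIF value: AUD 74023.01; import duty: AUD 9252.88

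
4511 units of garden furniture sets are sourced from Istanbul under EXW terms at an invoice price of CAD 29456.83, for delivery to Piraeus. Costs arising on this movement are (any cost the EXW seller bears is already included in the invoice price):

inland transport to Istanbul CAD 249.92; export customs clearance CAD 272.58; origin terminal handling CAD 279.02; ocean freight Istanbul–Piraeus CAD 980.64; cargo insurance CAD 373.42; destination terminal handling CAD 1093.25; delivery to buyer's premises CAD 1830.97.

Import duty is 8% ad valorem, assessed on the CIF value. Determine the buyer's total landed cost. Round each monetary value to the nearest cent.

Total landed cost: CAD 37065.62

EXW: the seller makes goods available at their premises; the buyer bears all onward costs.
CIF value = EXW price + inland to port + export clearance + origin terminal + freight + insurance = 29456.83 + 249.92 + 272.58 + 279.02 + 980.64 + 373.42 = 31612.41
Import duty = 31612.41 × 8% = 2528.99
Buyer bears: inland to port 249.92 + export clearance 272.58 + origin terminal 279.02 + freight 980.64 + insurance 373.42 + destination terminal 1093.25 + delivery 1830.97 + duty 2528.99 = 7608.79
Landed cost = invoice 29456.83 + 7608.79 = 37065.62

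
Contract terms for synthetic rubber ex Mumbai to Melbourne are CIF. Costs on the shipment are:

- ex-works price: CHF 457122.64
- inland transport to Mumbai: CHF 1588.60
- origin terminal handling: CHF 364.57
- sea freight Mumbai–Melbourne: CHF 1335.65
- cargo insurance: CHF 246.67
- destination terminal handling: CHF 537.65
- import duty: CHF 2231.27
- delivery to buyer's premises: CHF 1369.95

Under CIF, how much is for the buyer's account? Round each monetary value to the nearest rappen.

CIF: the seller pays costs through ocean freight and marine insurance to the destination port.
Seller's account: goods 457122.64 + inland to port 1588.60 + origin terminal 364.57 + freight 1335.65 + insurance 246.67 = 460658.13
Buyer's account: destination terminal 537.65 + duty 2231.27 + delivery 1369.95 = 4138.87

Buyer's account: CHF 4138.87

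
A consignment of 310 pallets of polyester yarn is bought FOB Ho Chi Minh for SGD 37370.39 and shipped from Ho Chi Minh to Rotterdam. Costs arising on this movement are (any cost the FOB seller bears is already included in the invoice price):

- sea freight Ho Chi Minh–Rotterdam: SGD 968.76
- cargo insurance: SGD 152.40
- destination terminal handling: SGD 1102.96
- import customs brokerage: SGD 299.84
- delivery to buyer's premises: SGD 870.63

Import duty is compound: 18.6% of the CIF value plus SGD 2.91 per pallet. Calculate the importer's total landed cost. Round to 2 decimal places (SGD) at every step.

Total landed cost: SGD 48826.51

FOB: the seller bears costs until goods are on board at the origin port; the buyer bears freight, insurance and all costs thereafter.
CIF value = FOB price + freight + insurance = 37370.39 + 968.76 + 152.40 = 38491.55
Ad valorem component: 38491.55 × 18.6% = 7159.43
Specific component: 310 × 2.91 = 902.10
Import duty = 7159.43 + 902.10 = 8061.53
Buyer bears: freight 968.76 + insurance 152.40 + destination terminal 1102.96 + brokerage 299.84 + delivery 870.63 + duty 8061.53 = 11456.12
Landed cost = invoice 37370.39 + 11456.12 = 48826.51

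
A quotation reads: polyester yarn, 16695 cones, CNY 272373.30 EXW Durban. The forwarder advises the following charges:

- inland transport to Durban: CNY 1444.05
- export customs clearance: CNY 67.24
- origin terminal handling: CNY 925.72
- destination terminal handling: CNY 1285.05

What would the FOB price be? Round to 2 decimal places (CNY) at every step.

FOB price: CNY 274810.31

Not relevant to the conversion: destination terminal — on the buyer under both terms; not part of either seller's price.
From EXW to FOB, the seller additionally bears: inland to port, export clearance, origin terminal.
FOB price = 272373.30 + 1444.05 + 67.24 + 925.72 = 274810.31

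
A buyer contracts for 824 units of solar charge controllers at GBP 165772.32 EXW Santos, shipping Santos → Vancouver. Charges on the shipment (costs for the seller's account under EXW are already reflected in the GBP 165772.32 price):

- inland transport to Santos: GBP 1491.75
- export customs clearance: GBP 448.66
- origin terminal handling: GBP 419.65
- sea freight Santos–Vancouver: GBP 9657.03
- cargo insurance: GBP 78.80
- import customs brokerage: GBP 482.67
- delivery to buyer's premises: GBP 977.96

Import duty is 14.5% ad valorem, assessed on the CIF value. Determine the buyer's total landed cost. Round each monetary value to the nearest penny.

Total landed cost: GBP 205119.73

EXW: the seller makes goods available at their premises; the buyer bears all onward costs.
CIF value = EXW price + inland to port + export clearance + origin terminal + freight + insurance = 165772.32 + 1491.75 + 448.66 + 419.65 + 9657.03 + 78.80 = 177868.21
Import duty = 177868.21 × 14.5% = 25790.89
Buyer bears: inland to port 1491.75 + export clearance 448.66 + origin terminal 419.65 + freight 9657.03 + insurance 78.80 + brokerage 482.67 + delivery 977.96 + duty 25790.89 = 39347.41
Landed cost = invoice 165772.32 + 39347.41 = 205119.73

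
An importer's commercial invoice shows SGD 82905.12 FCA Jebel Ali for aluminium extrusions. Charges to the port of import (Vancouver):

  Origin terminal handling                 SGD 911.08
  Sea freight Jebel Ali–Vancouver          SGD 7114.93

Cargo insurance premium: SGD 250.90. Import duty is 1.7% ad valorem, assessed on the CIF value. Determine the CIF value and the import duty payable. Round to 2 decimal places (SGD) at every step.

CIF = FCA price + pre-shipment costs + freight + insurance
CIF = 82905.12 + 911.08 + 7114.93 + 250.90 = 91182.03
Import duty = 91182.03 × 1.7% = 1550.09

CIF value: SGD 91182.03; import duty: SGD 1550.09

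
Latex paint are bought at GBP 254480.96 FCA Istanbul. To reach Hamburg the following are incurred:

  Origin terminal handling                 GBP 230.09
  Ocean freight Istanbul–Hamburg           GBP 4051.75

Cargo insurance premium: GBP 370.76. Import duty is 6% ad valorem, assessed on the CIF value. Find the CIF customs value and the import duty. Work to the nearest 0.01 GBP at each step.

CIF value: GBP 259133.56; import duty: GBP 15548.01

CIF = FCA price + pre-shipment costs + freight + insurance
CIF = 254480.96 + 230.09 + 4051.75 + 370.76 = 259133.56
Import duty = 259133.56 × 6% = 15548.01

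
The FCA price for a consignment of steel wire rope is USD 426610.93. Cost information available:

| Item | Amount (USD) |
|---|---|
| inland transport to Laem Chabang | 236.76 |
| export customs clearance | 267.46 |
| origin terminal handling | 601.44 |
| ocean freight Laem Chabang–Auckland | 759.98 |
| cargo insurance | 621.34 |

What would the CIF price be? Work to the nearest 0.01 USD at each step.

Not relevant to the conversion: export clearance, inland to port — on the seller under both FCA and CIF; already in the FCA price and stays in the CIF price.
From FCA to CIF, the seller additionally bears: origin terminal, freight, insurance.
CIF price = 426610.93 + 601.44 + 759.98 + 621.34 = 428593.69

CIF price: USD 428593.69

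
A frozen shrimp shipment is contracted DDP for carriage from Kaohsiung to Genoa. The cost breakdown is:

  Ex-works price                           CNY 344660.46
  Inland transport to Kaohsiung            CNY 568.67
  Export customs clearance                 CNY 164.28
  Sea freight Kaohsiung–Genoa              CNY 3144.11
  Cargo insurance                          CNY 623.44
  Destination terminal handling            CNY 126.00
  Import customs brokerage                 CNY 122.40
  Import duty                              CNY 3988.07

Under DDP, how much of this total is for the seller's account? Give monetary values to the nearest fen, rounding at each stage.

DDP: the seller bears all costs including import duty.
Seller's account: goods 344660.46 + inland to port 568.67 + export clearance 164.28 + freight 3144.11 + insurance 623.44 + destination terminal 126.00 + brokerage 122.40 + duty 3988.07 = 353397.43
Buyer's account: 0.00

Seller's account: CNY 353397.43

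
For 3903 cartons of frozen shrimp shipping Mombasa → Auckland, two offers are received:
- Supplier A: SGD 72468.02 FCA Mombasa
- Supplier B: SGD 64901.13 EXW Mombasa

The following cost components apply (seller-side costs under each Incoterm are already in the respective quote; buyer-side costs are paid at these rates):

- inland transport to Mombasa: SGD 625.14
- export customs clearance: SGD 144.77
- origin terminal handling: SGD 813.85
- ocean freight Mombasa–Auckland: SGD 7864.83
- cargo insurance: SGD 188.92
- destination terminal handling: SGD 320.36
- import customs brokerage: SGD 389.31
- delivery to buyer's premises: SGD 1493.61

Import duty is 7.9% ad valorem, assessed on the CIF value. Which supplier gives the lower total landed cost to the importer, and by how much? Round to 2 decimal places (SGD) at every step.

Supplier B is cheaper by SGD 7333.94

Supplier A (FCA):
CIF value = FCA price + origin terminal + freight + insurance = 72468.02 + 813.85 + 7864.83 + 188.92 = 81335.62
Import duty = 81335.62 × 7.9% = 6425.51
Buyer bears (A): 813.85 + 7864.83 + 188.92 + 320.36 + 389.31 + 1493.61 = 11070.88
Landed cost (A) = invoice 72468.02 + 11070.88 + duty 6425.51 = 89964.41
Supplier B (EXW):
CIF value = EXW price + inland to port + export clearance + origin terminal + freight + insurance = 64901.13 + 625.14 + 144.77 + 813.85 + 7864.83 + 188.92 = 74538.64
Import duty = 74538.64 × 7.9% = 5888.55
Buyer bears (B): 625.14 + 144.77 + 813.85 + 7864.83 + 188.92 + 320.36 + 389.31 + 1493.61 = 11840.79
Landed cost (B) = invoice 64901.13 + 11840.79 + duty 5888.55 = 82630.47
Difference = |89964.41 − 82630.47| = 7333.94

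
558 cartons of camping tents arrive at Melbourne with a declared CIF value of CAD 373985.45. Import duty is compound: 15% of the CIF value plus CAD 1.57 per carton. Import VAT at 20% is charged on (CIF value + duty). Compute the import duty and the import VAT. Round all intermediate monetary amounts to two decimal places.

Import duty: CAD 56973.88; import VAT: CAD 86191.87

Ad valorem component: 373985.45 × 15% = 56097.82
Specific component: 558 × 1.57 = 876.06
Import duty = 56097.82 + 876.06 = 56973.88
VAT base = CIF + duty = 373985.45 + 56973.88 = 430959.33
Import VAT = 430959.33 × 20% = 86191.87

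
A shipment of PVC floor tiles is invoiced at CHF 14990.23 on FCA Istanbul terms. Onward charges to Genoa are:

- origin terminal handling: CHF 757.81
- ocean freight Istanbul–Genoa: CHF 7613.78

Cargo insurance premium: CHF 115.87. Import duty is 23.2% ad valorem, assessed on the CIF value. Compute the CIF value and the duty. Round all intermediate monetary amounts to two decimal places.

CIF value: CHF 23477.69; import duty: CHF 5446.82

CIF = FCA price + pre-shipment costs + freight + insurance
CIF = 14990.23 + 757.81 + 7613.78 + 115.87 = 23477.69
Import duty = 23477.69 × 23.2% = 5446.82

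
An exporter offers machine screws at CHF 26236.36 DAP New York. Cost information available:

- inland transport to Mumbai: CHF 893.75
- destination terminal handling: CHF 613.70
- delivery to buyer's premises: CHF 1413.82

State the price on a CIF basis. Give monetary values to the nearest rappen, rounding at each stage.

Not relevant to the conversion: inland to port — on the seller under both DAP and CIF; already in the DAP price and stays in the CIF price.
From DAP to CIF, the seller no longer bears: destination terminal, delivery.
CIF price = 26236.36 − 613.70 − 1413.82 = 24208.84

CIF price: CHF 24208.84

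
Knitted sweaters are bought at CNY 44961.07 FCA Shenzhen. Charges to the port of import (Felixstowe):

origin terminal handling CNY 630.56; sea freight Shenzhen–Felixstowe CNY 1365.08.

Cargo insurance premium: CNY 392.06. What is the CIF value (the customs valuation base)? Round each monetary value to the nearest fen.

CIF value: CNY 47348.77

CIF = FCA price + pre-shipment costs + freight + insurance
CIF = 44961.07 + 630.56 + 1365.08 + 392.06 = 47348.77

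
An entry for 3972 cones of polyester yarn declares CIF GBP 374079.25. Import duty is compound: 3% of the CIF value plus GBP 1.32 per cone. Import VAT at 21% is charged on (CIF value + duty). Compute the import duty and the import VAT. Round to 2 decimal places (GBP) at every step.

Ad valorem component: 374079.25 × 3% = 11222.38
Specific component: 3972 × 1.32 = 5243.04
Import duty = 11222.38 + 5243.04 = 16465.42
VAT base = CIF + duty = 374079.25 + 16465.42 = 390544.67
Import VAT = 390544.67 × 21% = 82014.38

Import duty: GBP 16465.42; import VAT: GBP 82014.38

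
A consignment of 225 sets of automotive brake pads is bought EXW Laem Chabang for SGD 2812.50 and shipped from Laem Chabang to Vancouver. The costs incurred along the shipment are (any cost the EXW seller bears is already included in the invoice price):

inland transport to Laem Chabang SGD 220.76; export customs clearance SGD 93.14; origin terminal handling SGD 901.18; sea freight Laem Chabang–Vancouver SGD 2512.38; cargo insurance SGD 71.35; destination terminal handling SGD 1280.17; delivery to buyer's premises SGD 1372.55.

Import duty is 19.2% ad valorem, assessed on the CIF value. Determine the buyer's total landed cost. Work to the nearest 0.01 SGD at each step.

EXW: the seller makes goods available at their premises; the buyer bears all onward costs.
CIF value = EXW price + inland to port + export clearance + origin terminal + freight + insurance = 2812.50 + 220.76 + 93.14 + 901.18 + 2512.38 + 71.35 = 6611.31
Import duty = 6611.31 × 19.2% = 1269.37
Buyer bears: inland to port 220.76 + export clearance 93.14 + origin terminal 901.18 + freight 2512.38 + insurance 71.35 + destination terminal 1280.17 + delivery 1372.55 + duty 1269.37 = 7720.90
Landed cost = invoice 2812.50 + 7720.90 = 10533.40

Total landed cost: SGD 10533.40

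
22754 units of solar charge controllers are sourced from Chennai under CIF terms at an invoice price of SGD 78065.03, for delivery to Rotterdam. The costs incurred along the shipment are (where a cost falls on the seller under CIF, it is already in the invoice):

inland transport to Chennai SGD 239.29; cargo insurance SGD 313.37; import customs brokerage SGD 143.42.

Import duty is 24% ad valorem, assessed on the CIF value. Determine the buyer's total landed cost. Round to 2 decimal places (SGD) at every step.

CIF: the seller pays costs through ocean freight and marine insurance to the destination port.
Already in the invoice (seller's account under CIF): inland to port, insurance — exclude.
The CIF price already equals the CIF value: 78065.03
Import duty = 78065.03 × 24% = 18735.61
Buyer bears: brokerage 143.42 + duty 18735.61 = 18879.03
Landed cost = invoice 78065.03 + 18879.03 = 96944.06

Total landed cost: SGD 96944.06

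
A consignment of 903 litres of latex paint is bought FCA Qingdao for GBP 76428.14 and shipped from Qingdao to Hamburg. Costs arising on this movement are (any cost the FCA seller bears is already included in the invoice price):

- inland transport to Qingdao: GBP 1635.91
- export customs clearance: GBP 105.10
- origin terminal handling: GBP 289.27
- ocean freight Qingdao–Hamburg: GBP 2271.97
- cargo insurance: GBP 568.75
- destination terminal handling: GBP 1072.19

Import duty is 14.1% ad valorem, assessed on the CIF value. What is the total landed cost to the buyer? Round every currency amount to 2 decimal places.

FCA: the seller delivers export-cleared goods to the carrier; the buyer bears costs from that point.
Already in the invoice (seller's account under FCA): inland to port, export clearance — exclude.
CIF value = FCA price + origin terminal + freight + insurance = 76428.14 + 289.27 + 2271.97 + 568.75 = 79558.13
Import duty = 79558.13 × 14.1% = 11217.70
Buyer bears: origin terminal 289.27 + freight 2271.97 + insurance 568.75 + destination terminal 1072.19 + duty 11217.70 = 15419.88
Landed cost = invoice 76428.14 + 15419.88 = 91848.02

Total landed cost: GBP 91848.02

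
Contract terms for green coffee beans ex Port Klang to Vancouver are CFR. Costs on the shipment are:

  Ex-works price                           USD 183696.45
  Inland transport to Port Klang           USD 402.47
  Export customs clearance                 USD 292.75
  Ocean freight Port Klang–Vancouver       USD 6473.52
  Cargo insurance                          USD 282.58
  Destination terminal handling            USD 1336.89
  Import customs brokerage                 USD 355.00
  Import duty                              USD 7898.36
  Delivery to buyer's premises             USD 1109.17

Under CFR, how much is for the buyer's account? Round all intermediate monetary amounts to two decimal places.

CFR: the seller pays costs through ocean freight to the destination port, but not insurance.
Seller's account: goods 183696.45 + inland to port 402.47 + export clearance 292.75 + freight 6473.52 = 190865.19
Buyer's account: insurance 282.58 + destination terminal 1336.89 + brokerage 355.00 + duty 7898.36 + delivery 1109.17 = 10982.00

Buyer's account: USD 10982.00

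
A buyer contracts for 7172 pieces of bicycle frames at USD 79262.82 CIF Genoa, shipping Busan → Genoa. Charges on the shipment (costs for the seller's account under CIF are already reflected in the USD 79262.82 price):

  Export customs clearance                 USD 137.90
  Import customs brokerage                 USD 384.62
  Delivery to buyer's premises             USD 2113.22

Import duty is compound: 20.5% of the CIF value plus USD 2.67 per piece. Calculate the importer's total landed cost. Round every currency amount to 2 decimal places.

Total landed cost: USD 117158.78

CIF: the seller pays costs through ocean freight and marine insurance to the destination port.
Already in the invoice (seller's account under CIF): export clearance — exclude.
The CIF price already equals the CIF value: 79262.82
Ad valorem component: 79262.82 × 20.5% = 16248.88
Specific component: 7172 × 2.67 = 19149.24
Import duty = 16248.88 + 19149.24 = 35398.12
Buyer bears: brokerage 384.62 + delivery 2113.22 + duty 35398.12 = 37895.96
Landed cost = invoice 79262.82 + 37895.96 = 117158.78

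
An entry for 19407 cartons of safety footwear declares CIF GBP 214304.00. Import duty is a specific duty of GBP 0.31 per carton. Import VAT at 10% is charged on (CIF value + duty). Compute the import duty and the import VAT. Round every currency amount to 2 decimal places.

Import duty: GBP 6016.17; import VAT: GBP 22032.02

Import duty = 19407 × 0.31 = 6016.17
VAT base = CIF + duty = 214304.00 + 6016.17 = 220320.17
Import VAT = 220320.17 × 10% = 22032.02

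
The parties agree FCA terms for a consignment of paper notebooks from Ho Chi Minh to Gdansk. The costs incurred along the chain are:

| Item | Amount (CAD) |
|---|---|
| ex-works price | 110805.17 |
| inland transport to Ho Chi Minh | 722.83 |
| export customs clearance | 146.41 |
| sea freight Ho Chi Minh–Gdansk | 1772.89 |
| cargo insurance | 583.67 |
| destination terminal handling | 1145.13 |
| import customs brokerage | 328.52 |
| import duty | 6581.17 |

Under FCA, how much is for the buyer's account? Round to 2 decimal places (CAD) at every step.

FCA: the seller delivers export-cleared goods to the carrier; the buyer bears costs from that point.
Seller's account: goods 110805.17 + inland to port 722.83 + export clearance 146.41 = 111674.41
Buyer's account: freight 1772.89 + insurance 583.67 + destination terminal 1145.13 + brokerage 328.52 + duty 6581.17 = 10411.38

Buyer's account: CAD 10411.38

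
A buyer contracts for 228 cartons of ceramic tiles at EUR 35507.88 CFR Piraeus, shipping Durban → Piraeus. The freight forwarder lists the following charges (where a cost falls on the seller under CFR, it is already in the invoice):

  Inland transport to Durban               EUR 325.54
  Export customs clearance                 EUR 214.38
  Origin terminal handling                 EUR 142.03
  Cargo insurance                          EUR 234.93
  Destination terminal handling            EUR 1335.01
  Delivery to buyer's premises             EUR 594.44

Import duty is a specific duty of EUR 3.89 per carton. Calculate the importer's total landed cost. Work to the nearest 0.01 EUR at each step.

Total landed cost: EUR 38559.18

CFR: the seller pays costs through ocean freight to the destination port, but not insurance.
Already in the invoice (seller's account under CFR): inland to port, export clearance, origin terminal — exclude.
CIF value = CFR price + insurance = 35507.88 + 234.93 = 35742.81
Import duty = 228 × 3.89 = 886.92
Buyer bears: insurance 234.93 + destination terminal 1335.01 + delivery 594.44 + duty 886.92 = 3051.30
Landed cost = invoice 35507.88 + 3051.30 = 38559.18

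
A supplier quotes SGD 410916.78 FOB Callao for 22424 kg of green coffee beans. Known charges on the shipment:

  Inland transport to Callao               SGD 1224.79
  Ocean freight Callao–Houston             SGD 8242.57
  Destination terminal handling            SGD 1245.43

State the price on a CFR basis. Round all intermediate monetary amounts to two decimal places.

CFR price: SGD 419159.35

Not relevant to the conversion: inland to port — on the seller under both FOB and CFR; already in the FOB price and stays in the CFR price. destination terminal — on the buyer under both terms; not part of either seller's price.
From FOB to CFR, the seller additionally bears: freight.
CFR price = 410916.78 + 8242.57 = 419159.35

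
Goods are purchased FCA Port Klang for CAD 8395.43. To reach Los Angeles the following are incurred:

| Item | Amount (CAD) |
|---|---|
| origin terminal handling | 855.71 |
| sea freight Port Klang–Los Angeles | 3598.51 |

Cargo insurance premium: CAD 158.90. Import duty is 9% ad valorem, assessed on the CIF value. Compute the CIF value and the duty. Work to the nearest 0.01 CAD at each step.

CIF value: CAD 13008.55; import duty: CAD 1170.77

CIF = FCA price + pre-shipment costs + freight + insurance
CIF = 8395.43 + 855.71 + 3598.51 + 158.90 = 13008.55
Import duty = 13008.55 × 9% = 1170.77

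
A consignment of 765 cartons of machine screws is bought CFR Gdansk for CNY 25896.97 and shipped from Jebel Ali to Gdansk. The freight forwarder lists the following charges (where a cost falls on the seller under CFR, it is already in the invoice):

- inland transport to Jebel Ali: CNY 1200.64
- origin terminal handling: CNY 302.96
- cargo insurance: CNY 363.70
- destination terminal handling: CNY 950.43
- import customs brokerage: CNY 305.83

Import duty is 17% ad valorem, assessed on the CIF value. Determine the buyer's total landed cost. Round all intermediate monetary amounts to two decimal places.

Total landed cost: CNY 31981.24

CFR: the seller pays costs through ocean freight to the destination port, but not insurance.
Already in the invoice (seller's account under CFR): inland to port, origin terminal — exclude.
CIF value = CFR price + insurance = 25896.97 + 363.70 = 26260.67
Import duty = 26260.67 × 17% = 4464.31
Buyer bears: insurance 363.70 + destination terminal 950.43 + brokerage 305.83 + duty 4464.31 = 6084.27
Landed cost = invoice 25896.97 + 6084.27 = 31981.24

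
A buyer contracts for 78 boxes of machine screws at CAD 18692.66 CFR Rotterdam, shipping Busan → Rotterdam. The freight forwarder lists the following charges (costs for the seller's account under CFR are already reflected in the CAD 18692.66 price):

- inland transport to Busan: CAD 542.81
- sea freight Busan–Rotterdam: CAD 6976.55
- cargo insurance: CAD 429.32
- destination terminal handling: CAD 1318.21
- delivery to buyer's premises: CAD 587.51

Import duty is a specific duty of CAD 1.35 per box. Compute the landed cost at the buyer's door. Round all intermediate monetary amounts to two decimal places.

Total landed cost: CAD 21133.00

CFR: the seller pays costs through ocean freight to the destination port, but not insurance.
Already in the invoice (seller's account under CFR): inland to port, freight — exclude.
CIF value = CFR price + insurance = 18692.66 + 429.32 = 19121.98
Import duty = 78 × 1.35 = 105.30
Buyer bears: insurance 429.32 + destination terminal 1318.21 + delivery 587.51 + duty 105.30 = 2440.34
Landed cost = invoice 18692.66 + 2440.34 = 21133.00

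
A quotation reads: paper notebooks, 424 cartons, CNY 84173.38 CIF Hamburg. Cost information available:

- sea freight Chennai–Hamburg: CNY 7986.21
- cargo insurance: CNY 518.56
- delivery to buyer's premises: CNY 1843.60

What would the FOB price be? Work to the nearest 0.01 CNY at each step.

FOB price: CNY 75668.61

Not relevant to the conversion: delivery — on the buyer under both terms; not part of either seller's price.
From CIF to FOB, the seller no longer bears: freight, insurance.
FOB price = 84173.38 − 7986.21 − 518.56 = 75668.61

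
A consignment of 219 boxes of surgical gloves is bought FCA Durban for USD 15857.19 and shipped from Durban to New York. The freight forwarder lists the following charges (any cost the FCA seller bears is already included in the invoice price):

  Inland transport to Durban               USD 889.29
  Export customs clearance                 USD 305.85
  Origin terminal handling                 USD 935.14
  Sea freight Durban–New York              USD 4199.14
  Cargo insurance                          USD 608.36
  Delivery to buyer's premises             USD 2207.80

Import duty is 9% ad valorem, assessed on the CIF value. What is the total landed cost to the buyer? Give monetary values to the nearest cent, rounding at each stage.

FCA: the seller delivers export-cleared goods to the carrier; the buyer bears costs from that point.
Already in the invoice (seller's account under FCA): inland to port, export clearance — exclude.
CIF value = FCA price + origin terminal + freight + insurance = 15857.19 + 935.14 + 4199.14 + 608.36 = 21599.83
Import duty = 21599.83 × 9% = 1943.98
Buyer bears: origin terminal 935.14 + freight 4199.14 + insurance 608.36 + delivery 2207.80 + duty 1943.98 = 9894.42
Landed cost = invoice 15857.19 + 9894.42 = 25751.61

Total landed cost: USD 25751.61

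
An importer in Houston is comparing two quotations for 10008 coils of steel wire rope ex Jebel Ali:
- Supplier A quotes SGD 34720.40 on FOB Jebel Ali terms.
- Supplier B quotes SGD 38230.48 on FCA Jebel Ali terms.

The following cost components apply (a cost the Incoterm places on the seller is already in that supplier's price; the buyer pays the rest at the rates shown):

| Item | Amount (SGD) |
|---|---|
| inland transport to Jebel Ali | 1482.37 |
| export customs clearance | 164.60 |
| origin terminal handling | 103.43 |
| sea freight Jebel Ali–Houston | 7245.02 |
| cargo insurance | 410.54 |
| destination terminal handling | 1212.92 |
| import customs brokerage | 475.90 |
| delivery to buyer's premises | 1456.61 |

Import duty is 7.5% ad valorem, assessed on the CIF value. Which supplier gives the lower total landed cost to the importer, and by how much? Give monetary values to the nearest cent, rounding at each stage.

Supplier A is cheaper by SGD 3884.52

Supplier A (FOB):
CIF value = FOB price + freight + insurance = 34720.40 + 7245.02 + 410.54 = 42375.96
Import duty = 42375.96 × 7.5% = 3178.20
Buyer bears (A): 7245.02 + 410.54 + 1212.92 + 475.90 + 1456.61 = 10800.99
Landed cost (A) = invoice 34720.40 + 10800.99 + duty 3178.20 = 48699.59
Supplier B (FCA):
CIF value = FCA price + origin terminal + freight + insurance = 38230.48 + 103.43 + 7245.02 + 410.54 = 45989.47
Import duty = 45989.47 × 7.5% = 3449.21
Buyer bears (B): 103.43 + 7245.02 + 410.54 + 1212.92 + 475.90 + 1456.61 = 10904.42
Landed cost (B) = invoice 38230.48 + 10904.42 + duty 3449.21 = 52584.11
Difference = |48699.59 − 52584.11| = 3884.52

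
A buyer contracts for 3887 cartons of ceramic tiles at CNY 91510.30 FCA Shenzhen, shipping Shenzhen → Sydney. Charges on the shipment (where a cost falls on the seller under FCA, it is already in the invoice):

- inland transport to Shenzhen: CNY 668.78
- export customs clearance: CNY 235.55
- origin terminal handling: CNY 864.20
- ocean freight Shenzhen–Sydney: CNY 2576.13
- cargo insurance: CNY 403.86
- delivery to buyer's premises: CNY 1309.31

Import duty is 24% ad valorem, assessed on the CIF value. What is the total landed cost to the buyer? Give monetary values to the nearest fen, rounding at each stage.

Total landed cost: CNY 119548.88

FCA: the seller delivers export-cleared goods to the carrier; the buyer bears costs from that point.
Already in the invoice (seller's account under FCA): inland to port, export clearance — exclude.
CIF value = FCA price + origin terminal + freight + insurance = 91510.30 + 864.20 + 2576.13 + 403.86 = 95354.49
Import duty = 95354.49 × 24% = 22885.08
Buyer bears: origin terminal 864.20 + freight 2576.13 + insurance 403.86 + delivery 1309.31 + duty 22885.08 = 28038.58
Landed cost = invoice 91510.30 + 28038.58 = 119548.88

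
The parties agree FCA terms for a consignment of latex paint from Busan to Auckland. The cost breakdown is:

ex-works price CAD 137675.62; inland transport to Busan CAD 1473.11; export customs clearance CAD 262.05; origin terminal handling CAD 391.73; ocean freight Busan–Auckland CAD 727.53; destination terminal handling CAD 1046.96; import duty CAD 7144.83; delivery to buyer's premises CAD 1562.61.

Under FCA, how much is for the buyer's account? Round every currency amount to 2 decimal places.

FCA: the seller delivers export-cleared goods to the carrier; the buyer bears costs from that point.
Seller's account: goods 137675.62 + inland to port 1473.11 + export clearance 262.05 = 139410.78
Buyer's account: origin terminal 391.73 + freight 727.53 + destination terminal 1046.96 + duty 7144.83 + delivery 1562.61 = 10873.66

Buyer's account: CAD 10873.66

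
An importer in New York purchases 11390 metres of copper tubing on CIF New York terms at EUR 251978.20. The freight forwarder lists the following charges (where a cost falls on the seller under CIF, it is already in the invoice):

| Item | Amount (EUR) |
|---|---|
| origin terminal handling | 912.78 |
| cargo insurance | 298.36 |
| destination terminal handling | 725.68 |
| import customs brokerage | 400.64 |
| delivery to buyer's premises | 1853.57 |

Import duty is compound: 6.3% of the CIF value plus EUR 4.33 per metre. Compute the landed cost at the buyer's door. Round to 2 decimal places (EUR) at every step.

Total landed cost: EUR 320151.42

CIF: the seller pays costs through ocean freight and marine insurance to the destination port.
Already in the invoice (seller's account under CIF): origin terminal, insurance — exclude.
The CIF price already equals the CIF value: 251978.20
Ad valorem component: 251978.20 × 6.3% = 15874.63
Specific component: 11390 × 4.33 = 49318.70
Import duty = 15874.63 + 49318.70 = 65193.33
Buyer bears: destination terminal 725.68 + brokerage 400.64 + delivery 1853.57 + duty 65193.33 = 68173.22
Landed cost = invoice 251978.20 + 68173.22 = 320151.42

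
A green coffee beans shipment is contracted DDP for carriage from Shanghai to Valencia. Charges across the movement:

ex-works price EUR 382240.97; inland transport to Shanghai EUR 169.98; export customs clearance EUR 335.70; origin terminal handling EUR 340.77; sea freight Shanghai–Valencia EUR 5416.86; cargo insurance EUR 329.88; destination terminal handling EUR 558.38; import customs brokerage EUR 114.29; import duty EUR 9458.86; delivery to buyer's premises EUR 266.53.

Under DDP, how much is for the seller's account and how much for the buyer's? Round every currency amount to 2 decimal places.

DDP: the seller bears all costs including import duty.
Seller's account: goods 382240.97 + inland to port 169.98 + export clearance 335.70 + origin terminal 340.77 + freight 5416.86 + insurance 329.88 + destination terminal 558.38 + brokerage 114.29 + duty 9458.86 + delivery 266.53 = 399232.22
Buyer's account: 0.00

Seller: EUR 399232.22; buyer: EUR 0.00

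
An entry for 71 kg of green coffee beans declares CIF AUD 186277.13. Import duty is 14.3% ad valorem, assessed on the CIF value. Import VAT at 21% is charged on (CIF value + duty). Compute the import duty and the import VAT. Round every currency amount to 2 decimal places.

Import duty = 186277.13 × 14.3% = 26637.63
VAT base = CIF + duty = 186277.13 + 26637.63 = 212914.76
Import VAT = 212914.76 × 21% = 44712.10

Import duty: AUD 26637.63; import VAT: AUD 44712.10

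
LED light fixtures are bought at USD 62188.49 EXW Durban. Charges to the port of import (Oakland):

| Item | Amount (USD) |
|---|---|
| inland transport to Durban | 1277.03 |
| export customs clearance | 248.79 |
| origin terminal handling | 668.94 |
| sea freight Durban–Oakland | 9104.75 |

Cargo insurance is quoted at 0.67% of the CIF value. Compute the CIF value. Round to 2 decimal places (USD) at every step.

CIF value: USD 73983.69

Let C be the CIF value. C = EXW price + pre-shipment costs + freight + 0.67% × C
C − 0.67% × C = 62188.49 + 1277.03 + 248.79 + 668.94 + 9104.75
0.9933 × C = 73488.00
C = 73488.00 / 0.9933 = 73983.69
Insurance premium = 0.67% × 73983.69 = 495.69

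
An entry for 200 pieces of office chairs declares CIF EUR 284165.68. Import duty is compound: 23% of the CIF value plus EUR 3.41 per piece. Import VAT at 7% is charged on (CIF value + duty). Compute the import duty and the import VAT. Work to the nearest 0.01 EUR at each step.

Import duty: EUR 66040.11; import VAT: EUR 24514.41

Ad valorem component: 284165.68 × 23% = 65358.11
Specific component: 200 × 3.41 = 682.00
Import duty = 65358.11 + 682.00 = 66040.11
VAT base = CIF + duty = 284165.68 + 66040.11 = 350205.79
Import VAT = 350205.79 × 7% = 24514.41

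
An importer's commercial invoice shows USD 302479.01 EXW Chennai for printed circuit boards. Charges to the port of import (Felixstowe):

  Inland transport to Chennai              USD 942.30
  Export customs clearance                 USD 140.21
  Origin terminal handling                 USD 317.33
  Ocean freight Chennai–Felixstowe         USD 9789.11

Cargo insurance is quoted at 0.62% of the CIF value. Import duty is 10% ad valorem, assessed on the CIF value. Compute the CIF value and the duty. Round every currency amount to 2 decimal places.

Let C be the CIF value. C = EXW price + pre-shipment costs + freight + 0.62% × C
C − 0.62% × C = 302479.01 + 942.30 + 140.21 + 317.33 + 9789.11
0.9938 × C = 313667.96
C = 313667.96 / 0.9938 = 315624.83
Insurance premium = 0.62% × 315624.83 = 1956.87
Import duty = 315624.83 × 10% = 31562.48

CIF value: USD 315624.83; import duty: USD 31562.48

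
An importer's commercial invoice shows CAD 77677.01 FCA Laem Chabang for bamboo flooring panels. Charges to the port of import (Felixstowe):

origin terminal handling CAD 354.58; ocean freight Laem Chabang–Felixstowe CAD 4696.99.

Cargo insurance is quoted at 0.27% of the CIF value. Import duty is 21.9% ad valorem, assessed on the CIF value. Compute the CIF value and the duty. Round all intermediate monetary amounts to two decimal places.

Let C be the CIF value. C = FCA price + pre-shipment costs + freight + 0.27% × C
C − 0.27% × C = 77677.01 + 354.58 + 4696.99
0.9973 × C = 82728.58
C = 82728.58 / 0.9973 = 82952.55
Insurance premium = 0.27% × 82952.55 = 223.97
Import duty = 82952.55 × 21.9% = 18166.61

CIF value: CAD 82952.55; import duty: CAD 18166.61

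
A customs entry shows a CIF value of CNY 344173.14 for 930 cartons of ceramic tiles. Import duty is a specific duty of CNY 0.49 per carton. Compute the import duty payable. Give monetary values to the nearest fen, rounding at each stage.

Import duty: CNY 455.70

Import duty = 930 × 0.49 = 455.70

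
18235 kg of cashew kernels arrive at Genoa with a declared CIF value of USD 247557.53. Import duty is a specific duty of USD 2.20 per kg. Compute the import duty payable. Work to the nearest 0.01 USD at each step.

Import duty = 18235 × 2.20 = 40117.00

Import duty: USD 40117.00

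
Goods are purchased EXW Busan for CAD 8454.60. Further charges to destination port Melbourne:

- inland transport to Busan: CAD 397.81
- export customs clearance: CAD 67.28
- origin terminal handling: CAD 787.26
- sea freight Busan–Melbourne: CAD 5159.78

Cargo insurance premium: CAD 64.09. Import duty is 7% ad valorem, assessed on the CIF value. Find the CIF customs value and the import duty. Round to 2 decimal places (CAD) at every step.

CIF = EXW price + pre-shipment costs + freight + insurance
CIF = 8454.60 + 397.81 + 67.28 + 787.26 + 5159.78 + 64.09 = 14930.82
Import duty = 14930.82 × 7% = 1045.16

CIF value: CAD 14930.82; import duty: CAD 1045.16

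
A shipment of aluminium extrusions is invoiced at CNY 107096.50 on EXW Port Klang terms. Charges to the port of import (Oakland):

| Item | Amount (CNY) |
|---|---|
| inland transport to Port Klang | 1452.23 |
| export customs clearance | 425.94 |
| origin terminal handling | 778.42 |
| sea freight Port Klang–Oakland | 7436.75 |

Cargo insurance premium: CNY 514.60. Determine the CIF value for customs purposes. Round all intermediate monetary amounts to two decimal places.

CIF value: CNY 117704.44

CIF = EXW price + pre-shipment costs + freight + insurance
CIF = 107096.50 + 1452.23 + 425.94 + 778.42 + 7436.75 + 514.60 = 117704.44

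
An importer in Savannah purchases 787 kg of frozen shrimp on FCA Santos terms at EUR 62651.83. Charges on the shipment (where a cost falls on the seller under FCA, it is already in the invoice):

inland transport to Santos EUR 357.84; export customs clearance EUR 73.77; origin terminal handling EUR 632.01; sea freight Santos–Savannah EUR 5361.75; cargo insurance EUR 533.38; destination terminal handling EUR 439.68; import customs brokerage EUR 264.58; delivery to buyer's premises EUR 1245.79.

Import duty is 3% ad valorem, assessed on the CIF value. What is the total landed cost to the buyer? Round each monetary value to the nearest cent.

FCA: the seller delivers export-cleared goods to the carrier; the buyer bears costs from that point.
Already in the invoice (seller's account under FCA): inland to port, export clearance — exclude.
CIF value = FCA price + origin terminal + freight + insurance = 62651.83 + 632.01 + 5361.75 + 533.38 = 69178.97
Import duty = 69178.97 × 3% = 2075.37
Buyer bears: origin terminal 632.01 + freight 5361.75 + insurance 533.38 + destination terminal 439.68 + brokerage 264.58 + delivery 1245.79 + duty 2075.37 = 10552.56
Landed cost = invoice 62651.83 + 10552.56 = 73204.39

Total landed cost: EUR 73204.39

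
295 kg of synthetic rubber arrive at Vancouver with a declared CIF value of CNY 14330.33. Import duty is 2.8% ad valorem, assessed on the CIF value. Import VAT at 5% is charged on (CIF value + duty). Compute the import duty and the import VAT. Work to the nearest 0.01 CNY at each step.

Import duty = 14330.33 × 2.8% = 401.25
VAT base = CIF + duty = 14330.33 + 401.25 = 14731.58
Import VAT = 14731.58 × 5% = 736.58

Import duty: CNY 401.25; import VAT: CNY 736.58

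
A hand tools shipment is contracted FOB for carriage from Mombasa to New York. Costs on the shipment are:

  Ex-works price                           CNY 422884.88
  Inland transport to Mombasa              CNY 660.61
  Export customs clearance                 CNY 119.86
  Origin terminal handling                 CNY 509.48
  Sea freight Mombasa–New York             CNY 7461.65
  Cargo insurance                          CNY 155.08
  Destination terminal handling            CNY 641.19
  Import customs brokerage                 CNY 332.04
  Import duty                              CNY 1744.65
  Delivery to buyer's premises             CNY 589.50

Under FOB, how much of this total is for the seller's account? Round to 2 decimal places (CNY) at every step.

Seller's account: CNY 424174.83

FOB: the seller bears costs until goods are on board at the origin port; the buyer bears freight, insurance and all costs thereafter.
Seller's account: goods 422884.88 + inland to port 660.61 + export clearance 119.86 + origin terminal 509.48 = 424174.83
Buyer's account: freight 7461.65 + insurance 155.08 + destination terminal 641.19 + brokerage 332.04 + duty 1744.65 + delivery 589.50 = 10924.11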